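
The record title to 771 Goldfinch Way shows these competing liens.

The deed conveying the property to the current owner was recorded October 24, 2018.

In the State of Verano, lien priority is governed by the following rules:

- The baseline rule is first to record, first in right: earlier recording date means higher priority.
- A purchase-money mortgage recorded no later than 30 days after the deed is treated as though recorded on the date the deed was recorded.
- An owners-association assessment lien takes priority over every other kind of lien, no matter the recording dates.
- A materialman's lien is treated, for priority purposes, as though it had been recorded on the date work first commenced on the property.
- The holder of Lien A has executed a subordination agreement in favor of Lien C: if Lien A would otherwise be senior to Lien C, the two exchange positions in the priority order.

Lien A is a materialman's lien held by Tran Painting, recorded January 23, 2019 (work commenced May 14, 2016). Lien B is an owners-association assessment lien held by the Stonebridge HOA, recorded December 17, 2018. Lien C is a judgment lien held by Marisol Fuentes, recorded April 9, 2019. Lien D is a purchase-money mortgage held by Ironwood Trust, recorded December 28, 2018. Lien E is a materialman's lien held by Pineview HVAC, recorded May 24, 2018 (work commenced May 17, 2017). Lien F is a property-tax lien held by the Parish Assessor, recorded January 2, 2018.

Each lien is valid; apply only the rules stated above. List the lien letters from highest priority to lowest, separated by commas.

B, C, E, F, D, A

First, effective dates: A is treated as recorded May 14, 2016, the work-commencement date; D missed the 30-day window (65 days after the deed), so its recording date stands; E relates back to May 17, 2017 (work commenced).
B is an owners-association assessment lien, so it outranks all other liens regardless of date.
Ordering the rest by effective date: A (May 14, 2016), E (May 17, 2017), F (January 2, 2018), D (December 28, 2018), C (April 9, 2019).
The subordination applies — A was senior to C — so A and C swap.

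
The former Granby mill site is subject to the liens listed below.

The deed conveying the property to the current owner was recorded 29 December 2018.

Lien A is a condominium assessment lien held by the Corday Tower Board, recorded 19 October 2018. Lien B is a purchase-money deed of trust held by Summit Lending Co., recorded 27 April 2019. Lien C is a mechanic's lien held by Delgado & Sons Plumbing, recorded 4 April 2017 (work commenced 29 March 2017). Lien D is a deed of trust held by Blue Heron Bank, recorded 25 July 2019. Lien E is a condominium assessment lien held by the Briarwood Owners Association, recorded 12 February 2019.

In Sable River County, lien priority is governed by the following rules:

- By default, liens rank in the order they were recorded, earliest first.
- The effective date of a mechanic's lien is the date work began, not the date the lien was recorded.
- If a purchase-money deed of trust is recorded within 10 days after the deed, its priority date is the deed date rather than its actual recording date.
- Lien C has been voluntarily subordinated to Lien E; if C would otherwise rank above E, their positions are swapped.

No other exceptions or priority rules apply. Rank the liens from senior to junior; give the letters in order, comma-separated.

E, A, C, B, D

Adjusting effective dates: B missed the 10-day window (119 days after the deed), so its recording date stands; C relates back to 29 March 2017 (work commenced).
By effective date, earliest first: C (29 March 2017), A (19 October 2018), E (12 February 2019), B (27 April 2019), D (25 July 2019).
The subordination applies — C was senior to E — so C and E swap.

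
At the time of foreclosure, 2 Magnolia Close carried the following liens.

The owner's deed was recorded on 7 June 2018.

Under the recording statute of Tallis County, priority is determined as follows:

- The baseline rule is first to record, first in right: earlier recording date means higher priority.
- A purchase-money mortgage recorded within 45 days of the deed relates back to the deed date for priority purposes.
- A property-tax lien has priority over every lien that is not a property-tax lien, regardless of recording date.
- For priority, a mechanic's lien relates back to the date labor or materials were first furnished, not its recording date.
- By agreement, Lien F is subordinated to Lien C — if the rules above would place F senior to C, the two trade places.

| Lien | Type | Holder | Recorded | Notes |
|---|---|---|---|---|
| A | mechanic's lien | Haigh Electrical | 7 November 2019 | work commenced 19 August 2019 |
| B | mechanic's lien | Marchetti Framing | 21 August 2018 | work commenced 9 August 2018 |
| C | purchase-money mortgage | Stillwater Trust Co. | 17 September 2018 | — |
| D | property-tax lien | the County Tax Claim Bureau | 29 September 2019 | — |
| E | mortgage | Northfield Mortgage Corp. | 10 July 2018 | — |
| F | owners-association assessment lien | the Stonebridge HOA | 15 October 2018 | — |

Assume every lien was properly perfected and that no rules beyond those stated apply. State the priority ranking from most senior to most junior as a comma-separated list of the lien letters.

First, effective dates: A's effective date is 19 August 2019, when work began; B is treated as recorded 9 August 2018, the work-commencement date; C was recorded 102 days after the deed, outside the 45-day window, so it keeps its recording date.
D, as a property-tax lien, has superpriority and ranks first.
Among the remaining liens, by effective date: E (10 July 2018), B (9 August 2018), C (17 September 2018), F (15 October 2018), A (19 August 2019).
F already ranks below C; the subordination has no effect.

D, E, B, C, F, A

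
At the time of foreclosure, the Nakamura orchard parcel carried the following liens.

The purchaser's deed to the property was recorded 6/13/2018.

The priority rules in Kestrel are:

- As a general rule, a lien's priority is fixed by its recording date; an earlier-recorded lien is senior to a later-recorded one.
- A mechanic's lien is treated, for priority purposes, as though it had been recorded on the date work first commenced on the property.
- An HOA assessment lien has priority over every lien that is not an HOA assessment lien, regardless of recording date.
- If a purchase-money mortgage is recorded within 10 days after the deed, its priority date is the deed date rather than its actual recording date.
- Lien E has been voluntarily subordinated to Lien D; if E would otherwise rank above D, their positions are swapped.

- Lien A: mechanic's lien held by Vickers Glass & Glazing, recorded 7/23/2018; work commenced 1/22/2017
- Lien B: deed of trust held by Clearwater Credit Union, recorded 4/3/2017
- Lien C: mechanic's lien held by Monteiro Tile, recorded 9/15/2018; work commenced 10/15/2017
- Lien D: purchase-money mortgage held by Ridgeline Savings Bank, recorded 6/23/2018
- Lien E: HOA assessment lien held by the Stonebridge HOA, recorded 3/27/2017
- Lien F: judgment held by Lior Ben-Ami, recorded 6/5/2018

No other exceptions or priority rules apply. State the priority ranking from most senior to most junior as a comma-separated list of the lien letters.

First, effective dates: A's effective date is 1/22/2017, when work began; C is treated as recorded 10/15/2017, the work-commencement date; D relates back to the deed date 6/13/2018.
As an HOA assessment lien, E is senior to every other lien.
The other liens, earliest effective date first: A (1/22/2017), B (4/3/2017), C (10/15/2017), F (6/5/2018), D (6/13/2018).
E would otherwise be senior to D, so under the subordination agreement E and D exchange positions.

D, A, B, C, F, E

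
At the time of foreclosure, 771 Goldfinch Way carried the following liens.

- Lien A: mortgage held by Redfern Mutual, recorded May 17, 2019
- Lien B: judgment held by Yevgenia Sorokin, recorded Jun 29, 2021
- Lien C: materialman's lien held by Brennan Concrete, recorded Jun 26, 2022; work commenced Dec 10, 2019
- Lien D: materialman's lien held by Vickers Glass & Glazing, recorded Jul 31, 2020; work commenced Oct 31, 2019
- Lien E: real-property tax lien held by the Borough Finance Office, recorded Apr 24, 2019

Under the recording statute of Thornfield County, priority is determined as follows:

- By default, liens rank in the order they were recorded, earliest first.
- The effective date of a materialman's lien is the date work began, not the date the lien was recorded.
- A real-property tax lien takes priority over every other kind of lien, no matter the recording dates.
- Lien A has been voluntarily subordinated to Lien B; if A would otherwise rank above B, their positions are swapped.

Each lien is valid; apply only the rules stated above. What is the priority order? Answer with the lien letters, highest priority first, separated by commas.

E, B, D, C, A

Adjusting effective dates: C relates back to Dec 10, 2019 (work commenced); D's effective date is Oct 31, 2019, when work began.
E, as a real-property tax lien, has superpriority and ranks first.
Ordering the rest by effective date: A (May 17, 2019), D (Oct 31, 2019), C (Dec 10, 2019), B (Jun 29, 2021).
Because A would otherwise rank above B, the subordination swaps them.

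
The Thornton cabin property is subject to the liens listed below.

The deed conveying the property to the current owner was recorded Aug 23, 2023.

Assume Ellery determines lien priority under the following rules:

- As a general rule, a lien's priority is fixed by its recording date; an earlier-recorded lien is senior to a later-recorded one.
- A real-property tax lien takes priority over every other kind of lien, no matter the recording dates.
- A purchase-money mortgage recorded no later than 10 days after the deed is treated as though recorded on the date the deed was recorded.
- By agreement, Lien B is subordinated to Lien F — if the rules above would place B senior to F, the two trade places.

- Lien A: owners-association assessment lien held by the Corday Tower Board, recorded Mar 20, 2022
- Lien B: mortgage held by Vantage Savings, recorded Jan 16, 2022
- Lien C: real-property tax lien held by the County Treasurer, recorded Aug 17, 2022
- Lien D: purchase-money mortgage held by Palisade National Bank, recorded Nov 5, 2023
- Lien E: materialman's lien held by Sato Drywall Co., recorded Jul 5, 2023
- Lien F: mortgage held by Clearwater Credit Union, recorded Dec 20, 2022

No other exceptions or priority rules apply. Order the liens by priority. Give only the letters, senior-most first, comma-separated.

C, F, A, B, E, D

Adjusting effective dates: D was recorded 74 days after the deed, outside the 10-day window, so it keeps its recording date.
C is a real-property tax lien and takes priority over every other lien.
Remaining liens by effective date: B (Jan 16, 2022), A (Mar 20, 2022), F (Dec 20, 2022), E (Jul 5, 2023), D (Nov 5, 2023).
The subordination applies — B was senior to F — so B and F swap.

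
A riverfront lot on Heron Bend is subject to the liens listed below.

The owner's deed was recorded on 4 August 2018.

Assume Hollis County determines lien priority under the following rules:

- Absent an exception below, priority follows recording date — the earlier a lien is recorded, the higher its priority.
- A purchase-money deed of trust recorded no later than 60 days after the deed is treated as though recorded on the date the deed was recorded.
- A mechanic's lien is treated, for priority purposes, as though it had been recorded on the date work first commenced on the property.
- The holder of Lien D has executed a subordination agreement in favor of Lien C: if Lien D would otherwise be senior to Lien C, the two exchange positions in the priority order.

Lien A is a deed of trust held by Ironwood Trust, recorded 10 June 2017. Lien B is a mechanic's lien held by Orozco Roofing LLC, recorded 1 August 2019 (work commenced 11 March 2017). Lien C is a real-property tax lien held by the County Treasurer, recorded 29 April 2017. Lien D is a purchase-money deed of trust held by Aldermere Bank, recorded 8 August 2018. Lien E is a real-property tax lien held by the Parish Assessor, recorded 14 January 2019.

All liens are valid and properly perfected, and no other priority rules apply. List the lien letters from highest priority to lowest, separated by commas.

Effective dates: B relates back to 11 March 2017 (work commenced); D was recorded within the 60-day window, so its effective date is the deed date 4 August 2018.
By effective date, earliest first: B (11 March 2017), C (29 April 2017), A (10 June 2017), D (4 August 2018), E (14 January 2019).
Since D is not senior to C, the subordination leaves the order unchanged.

B, C, A, D, E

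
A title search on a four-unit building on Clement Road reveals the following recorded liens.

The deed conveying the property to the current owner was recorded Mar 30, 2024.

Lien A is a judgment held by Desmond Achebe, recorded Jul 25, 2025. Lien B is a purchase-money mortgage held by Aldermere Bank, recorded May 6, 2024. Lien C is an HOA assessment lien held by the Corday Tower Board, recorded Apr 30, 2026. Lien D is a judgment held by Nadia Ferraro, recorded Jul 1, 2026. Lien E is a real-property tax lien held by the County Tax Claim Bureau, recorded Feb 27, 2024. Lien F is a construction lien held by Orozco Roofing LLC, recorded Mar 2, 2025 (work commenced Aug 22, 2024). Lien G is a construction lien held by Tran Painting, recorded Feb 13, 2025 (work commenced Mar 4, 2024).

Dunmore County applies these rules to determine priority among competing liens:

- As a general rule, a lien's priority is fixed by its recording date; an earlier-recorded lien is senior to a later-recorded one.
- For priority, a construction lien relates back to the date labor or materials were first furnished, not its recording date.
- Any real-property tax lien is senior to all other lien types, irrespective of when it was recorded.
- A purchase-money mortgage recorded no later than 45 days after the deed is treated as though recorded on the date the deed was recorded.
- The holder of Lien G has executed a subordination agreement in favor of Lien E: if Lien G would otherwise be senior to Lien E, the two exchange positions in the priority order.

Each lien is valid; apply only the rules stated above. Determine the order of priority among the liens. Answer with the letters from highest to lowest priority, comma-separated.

Effective dates: B relates back to the deed date Mar 30, 2024; F relates back to Aug 22, 2024 (work commenced); G's effective date is Mar 4, 2024, when work began.
E is a real-property tax lien and takes priority over every other lien.
Among the remaining liens, by effective date: G (Mar 4, 2024), B (Mar 30, 2024), F (Aug 22, 2024), A (Jul 25, 2025), C (Apr 30, 2026), D (Jul 1, 2026).
Since G is not senior to E, the subordination leaves the order unchanged.

E, G, B, F, A, C, D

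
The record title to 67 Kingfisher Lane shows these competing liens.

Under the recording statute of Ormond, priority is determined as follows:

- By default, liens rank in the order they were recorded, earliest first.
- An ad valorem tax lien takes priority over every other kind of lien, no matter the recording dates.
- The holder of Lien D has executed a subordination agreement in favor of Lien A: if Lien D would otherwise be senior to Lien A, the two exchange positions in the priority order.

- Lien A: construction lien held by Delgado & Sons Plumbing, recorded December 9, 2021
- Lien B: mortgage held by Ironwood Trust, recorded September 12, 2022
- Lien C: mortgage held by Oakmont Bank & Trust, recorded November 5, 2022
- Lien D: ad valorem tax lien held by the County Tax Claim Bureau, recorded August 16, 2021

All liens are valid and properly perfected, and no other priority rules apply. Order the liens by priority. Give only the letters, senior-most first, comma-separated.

D, as an ad valorem tax lien, has superpriority and ranks first.
Among the remaining liens, by effective date: A (December 9, 2021), B (September 12, 2022), C (November 5, 2022).
Because D would otherwise rank above A, the subordination swaps them.

A, D, B, C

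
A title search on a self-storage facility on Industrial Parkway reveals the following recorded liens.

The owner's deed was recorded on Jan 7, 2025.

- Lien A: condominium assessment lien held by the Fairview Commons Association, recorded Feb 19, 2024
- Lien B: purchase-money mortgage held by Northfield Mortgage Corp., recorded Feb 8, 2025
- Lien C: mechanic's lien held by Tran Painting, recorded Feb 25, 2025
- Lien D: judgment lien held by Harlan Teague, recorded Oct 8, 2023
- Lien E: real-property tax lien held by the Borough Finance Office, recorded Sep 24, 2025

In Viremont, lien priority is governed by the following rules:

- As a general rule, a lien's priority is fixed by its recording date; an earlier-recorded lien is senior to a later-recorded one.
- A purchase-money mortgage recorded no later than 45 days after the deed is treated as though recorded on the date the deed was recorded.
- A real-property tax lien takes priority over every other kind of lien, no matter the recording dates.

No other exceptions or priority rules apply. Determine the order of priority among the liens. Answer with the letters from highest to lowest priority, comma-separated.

E, D, A, B, C

Effective dates after the stated exceptions: B relates back to the deed date Jan 7, 2025.
E is a real-property tax lien and takes priority over every other lien.
Ordering the rest by effective date: D (Oct 8, 2023), A (Feb 19, 2024), B (Jan 7, 2025), C (Feb 25, 2025).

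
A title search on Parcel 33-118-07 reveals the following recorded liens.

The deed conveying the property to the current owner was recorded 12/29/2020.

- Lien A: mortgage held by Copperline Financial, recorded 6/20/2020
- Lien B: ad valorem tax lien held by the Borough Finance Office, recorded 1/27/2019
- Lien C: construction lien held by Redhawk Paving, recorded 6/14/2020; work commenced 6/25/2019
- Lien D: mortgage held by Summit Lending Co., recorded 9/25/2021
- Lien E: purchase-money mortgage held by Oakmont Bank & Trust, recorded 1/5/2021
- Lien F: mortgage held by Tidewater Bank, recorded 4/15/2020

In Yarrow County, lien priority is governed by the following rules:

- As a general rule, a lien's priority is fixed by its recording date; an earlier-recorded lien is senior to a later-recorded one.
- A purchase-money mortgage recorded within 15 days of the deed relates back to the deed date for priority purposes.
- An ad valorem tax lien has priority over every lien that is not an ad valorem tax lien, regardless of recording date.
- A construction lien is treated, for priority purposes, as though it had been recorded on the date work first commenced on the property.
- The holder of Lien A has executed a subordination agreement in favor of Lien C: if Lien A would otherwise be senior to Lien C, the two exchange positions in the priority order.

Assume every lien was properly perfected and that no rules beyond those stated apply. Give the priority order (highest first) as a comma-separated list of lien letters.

Effective dates after the stated exceptions: C is treated as recorded 6/25/2019, the work-commencement date; E was recorded within the 15-day window, so its effective date is the deed date 12/29/2020.
B is an ad valorem tax lien, so it outranks all other liens regardless of date.
Ordering the rest by effective date: C (6/25/2019), F (4/15/2020), A (6/20/2020), E (12/29/2020), D (9/25/2021).
A already ranks below C; the subordination has no effect.

B, C, F, A, E, D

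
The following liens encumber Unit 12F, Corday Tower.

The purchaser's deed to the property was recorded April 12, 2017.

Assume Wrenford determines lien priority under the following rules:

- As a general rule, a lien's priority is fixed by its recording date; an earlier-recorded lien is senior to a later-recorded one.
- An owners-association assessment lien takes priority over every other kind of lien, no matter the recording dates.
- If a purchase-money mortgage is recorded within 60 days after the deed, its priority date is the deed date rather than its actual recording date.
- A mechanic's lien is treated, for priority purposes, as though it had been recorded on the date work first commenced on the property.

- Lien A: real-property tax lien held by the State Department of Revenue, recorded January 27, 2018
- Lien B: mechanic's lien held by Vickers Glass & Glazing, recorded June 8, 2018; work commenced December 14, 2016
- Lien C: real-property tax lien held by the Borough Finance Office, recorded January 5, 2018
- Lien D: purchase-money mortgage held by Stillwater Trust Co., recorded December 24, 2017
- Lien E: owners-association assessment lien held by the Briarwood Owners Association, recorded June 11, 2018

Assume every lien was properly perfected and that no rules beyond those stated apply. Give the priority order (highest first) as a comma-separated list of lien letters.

E, B, D, C, A

Adjusting effective dates: B is treated as recorded December 14, 2016, the work-commencement date; D missed the 60-day window (256 days after the deed), so its recording date stands.
As an owners-association assessment lien, E is senior to every other lien.
The other liens, earliest effective date first: B (December 14, 2016), D (December 24, 2017), C (January 5, 2018), A (January 27, 2018).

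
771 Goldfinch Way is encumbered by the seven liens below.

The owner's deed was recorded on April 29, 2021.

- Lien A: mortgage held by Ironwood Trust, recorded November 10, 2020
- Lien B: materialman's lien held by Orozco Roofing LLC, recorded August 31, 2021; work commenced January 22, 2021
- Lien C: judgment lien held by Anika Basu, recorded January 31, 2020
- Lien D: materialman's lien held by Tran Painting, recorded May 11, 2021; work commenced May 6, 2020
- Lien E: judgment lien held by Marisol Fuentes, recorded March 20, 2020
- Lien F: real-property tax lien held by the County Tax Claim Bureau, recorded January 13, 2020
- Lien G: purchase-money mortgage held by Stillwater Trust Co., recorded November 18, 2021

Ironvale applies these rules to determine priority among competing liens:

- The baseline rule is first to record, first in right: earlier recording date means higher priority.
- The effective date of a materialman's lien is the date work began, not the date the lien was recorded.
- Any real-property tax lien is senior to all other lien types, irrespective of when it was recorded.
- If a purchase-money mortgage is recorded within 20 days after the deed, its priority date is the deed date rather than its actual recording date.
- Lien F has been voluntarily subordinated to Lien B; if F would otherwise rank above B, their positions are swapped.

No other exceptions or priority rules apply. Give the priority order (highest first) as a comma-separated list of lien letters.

B, C, E, D, A, F, G

First, effective dates: B is treated as recorded January 22, 2021, the work-commencement date; D's effective date is May 6, 2020, when work began; G was recorded 203 days after the deed, outside the 20-day window, so it keeps its recording date.
F, as a real-property tax lien, has superpriority and ranks first.
Remaining liens by effective date: C (January 31, 2020), E (March 20, 2020), D (May 6, 2020), A (November 10, 2020), B (January 22, 2021), G (November 18, 2021).
F is senior to B before the subordination, so the two trade places.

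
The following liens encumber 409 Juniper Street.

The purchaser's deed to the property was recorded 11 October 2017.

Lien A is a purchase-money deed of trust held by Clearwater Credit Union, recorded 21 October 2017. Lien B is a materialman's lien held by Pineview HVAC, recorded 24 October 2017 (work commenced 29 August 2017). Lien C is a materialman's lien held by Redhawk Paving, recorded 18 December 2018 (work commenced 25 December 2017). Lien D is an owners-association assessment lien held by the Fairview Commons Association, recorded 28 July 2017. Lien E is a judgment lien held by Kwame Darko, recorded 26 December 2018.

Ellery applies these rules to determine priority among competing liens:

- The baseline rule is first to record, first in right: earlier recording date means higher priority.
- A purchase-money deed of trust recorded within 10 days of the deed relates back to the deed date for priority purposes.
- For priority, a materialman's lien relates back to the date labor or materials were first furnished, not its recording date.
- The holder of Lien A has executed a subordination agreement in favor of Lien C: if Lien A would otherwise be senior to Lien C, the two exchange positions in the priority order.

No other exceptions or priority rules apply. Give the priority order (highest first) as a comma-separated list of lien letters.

Adjusting effective dates: A's effective date is the deed date, 11 October 2017; B is treated as recorded 29 August 2017, the work-commencement date; C relates back to 25 December 2017 (work commenced).
By effective date: D (28 July 2017), B (29 August 2017), A (11 October 2017), C (25 December 2017), E (26 December 2018).
A is senior to C before the subordination, so the two trade places.

D, B, C, A, E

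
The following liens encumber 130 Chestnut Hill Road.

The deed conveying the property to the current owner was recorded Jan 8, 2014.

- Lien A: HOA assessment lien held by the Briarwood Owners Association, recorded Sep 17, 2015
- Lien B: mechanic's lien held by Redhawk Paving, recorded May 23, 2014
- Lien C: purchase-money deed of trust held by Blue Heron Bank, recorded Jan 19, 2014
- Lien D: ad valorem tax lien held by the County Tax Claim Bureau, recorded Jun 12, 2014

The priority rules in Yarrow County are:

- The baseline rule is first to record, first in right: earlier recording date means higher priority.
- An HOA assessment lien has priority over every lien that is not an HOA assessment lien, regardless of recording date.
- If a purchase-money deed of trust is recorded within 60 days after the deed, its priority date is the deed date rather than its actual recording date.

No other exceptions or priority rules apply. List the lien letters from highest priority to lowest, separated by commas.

First, effective dates: C relates back to the deed date Jan 8, 2014.
A is an HOA assessment lien and takes priority over every other lien.
Remaining liens by effective date: C (Jan 8, 2014), B (May 23, 2014), D (Jun 12, 2014).

A, C, B, D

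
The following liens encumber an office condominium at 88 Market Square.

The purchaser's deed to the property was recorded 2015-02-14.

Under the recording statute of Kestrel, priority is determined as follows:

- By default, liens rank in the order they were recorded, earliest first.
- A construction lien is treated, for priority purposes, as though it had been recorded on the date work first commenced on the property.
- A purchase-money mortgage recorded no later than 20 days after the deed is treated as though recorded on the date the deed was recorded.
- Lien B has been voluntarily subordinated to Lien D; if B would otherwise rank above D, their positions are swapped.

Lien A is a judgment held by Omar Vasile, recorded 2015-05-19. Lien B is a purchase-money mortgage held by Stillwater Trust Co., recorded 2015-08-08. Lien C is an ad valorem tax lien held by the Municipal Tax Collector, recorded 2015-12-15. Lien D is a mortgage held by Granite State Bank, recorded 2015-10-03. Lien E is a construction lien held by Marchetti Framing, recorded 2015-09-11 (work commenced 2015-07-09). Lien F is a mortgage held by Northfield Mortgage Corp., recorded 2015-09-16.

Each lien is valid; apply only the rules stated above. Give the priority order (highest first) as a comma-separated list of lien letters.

Effective dates after the stated exceptions: B missed the 20-day window (175 days after the deed), so its recording date stands; E's effective date is 2015-07-09, when work began.
By effective date: A (2015-05-19), E (2015-07-09), B (2015-08-08), F (2015-09-16), D (2015-10-03), C (2015-12-15).
B is senior to D before the subordination, so the two trade places.

A, E, D, F, B, C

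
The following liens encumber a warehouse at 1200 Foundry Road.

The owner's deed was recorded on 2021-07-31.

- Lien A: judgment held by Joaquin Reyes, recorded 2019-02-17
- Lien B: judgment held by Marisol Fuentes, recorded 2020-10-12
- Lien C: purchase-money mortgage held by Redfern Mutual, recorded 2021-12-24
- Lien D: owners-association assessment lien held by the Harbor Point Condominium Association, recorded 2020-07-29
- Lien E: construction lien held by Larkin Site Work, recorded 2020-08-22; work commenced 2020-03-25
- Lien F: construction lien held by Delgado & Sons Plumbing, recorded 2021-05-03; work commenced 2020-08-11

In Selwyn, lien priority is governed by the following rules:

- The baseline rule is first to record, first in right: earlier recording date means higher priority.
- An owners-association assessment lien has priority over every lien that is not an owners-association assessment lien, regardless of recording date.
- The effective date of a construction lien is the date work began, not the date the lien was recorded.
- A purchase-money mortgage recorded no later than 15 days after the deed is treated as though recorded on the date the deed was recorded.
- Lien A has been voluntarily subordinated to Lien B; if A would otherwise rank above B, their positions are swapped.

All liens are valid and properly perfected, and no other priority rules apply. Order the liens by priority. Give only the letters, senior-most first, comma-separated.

D, B, E, F, A, C

First, effective dates: C was recorded 146 days after the deed, outside the 15-day window, so it keeps its recording date; E's effective date is 2020-03-25, when work began; F is treated as recorded 2020-08-11, the work-commencement date.
D, as an owners-association assessment lien, has superpriority and ranks first.
Remaining liens by effective date: A (2019-02-17), E (2020-03-25), F (2020-08-11), B (2020-10-12), C (2021-12-24).
A would otherwise be senior to B, so under the subordination agreement A and B exchange positions.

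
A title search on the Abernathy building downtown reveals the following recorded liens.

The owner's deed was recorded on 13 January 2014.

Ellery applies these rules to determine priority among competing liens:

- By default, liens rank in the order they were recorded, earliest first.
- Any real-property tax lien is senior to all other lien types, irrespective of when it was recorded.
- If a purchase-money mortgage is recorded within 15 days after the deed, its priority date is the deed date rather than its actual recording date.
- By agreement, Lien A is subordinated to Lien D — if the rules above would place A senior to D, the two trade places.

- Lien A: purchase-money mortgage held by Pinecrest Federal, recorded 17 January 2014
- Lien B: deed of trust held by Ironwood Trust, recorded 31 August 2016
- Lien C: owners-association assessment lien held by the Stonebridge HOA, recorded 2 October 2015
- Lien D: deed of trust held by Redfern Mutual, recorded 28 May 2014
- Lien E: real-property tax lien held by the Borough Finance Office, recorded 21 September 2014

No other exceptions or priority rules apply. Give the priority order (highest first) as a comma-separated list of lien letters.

Effective dates after the stated exceptions: A relates back to the deed date 13 January 2014.
As a real-property tax lien, E is senior to every other lien.
Among the remaining liens, by effective date: A (13 January 2014), D (28 May 2014), C (2 October 2015), B (31 August 2016).
Because A would otherwise rank above D, the subordination swaps them.

E, D, A, C, B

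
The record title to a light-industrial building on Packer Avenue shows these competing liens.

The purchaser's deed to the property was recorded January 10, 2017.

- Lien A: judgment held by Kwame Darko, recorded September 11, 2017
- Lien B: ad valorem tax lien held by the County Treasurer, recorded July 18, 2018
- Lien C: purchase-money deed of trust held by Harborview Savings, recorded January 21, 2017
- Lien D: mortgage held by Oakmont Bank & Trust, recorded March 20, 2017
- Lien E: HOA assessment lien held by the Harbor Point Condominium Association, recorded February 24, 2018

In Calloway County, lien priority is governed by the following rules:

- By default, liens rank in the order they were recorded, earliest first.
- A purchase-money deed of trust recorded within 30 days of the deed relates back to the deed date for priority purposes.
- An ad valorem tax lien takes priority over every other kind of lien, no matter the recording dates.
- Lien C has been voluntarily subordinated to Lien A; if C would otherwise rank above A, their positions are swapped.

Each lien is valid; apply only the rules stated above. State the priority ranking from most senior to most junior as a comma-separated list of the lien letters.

First, effective dates: C's effective date is the deed date, January 10, 2017.
B is an ad valorem tax lien, so it outranks all other liens regardless of date.
Remaining liens by effective date: C (January 10, 2017), D (March 20, 2017), A (September 11, 2017), E (February 24, 2018).
C is senior to A before the subordination, so the two trade places.

B, A, D, C, E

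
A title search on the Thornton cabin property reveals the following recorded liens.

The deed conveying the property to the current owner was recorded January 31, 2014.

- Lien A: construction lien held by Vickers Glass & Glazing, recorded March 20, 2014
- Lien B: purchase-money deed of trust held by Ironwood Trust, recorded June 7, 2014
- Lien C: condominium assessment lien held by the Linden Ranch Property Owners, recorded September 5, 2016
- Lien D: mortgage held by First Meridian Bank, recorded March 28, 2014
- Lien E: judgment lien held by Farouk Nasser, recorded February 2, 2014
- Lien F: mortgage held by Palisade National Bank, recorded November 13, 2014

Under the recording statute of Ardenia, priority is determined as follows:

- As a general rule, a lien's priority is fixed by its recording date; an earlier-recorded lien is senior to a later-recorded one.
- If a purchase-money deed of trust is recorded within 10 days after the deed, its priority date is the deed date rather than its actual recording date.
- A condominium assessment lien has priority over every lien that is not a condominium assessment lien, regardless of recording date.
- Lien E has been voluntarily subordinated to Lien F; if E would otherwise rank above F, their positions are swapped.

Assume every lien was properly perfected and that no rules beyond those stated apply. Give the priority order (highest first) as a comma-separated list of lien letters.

C, F, A, D, B, E

Effective dates: B was recorded 127 days after the deed, outside the 10-day window, so it keeps its recording date.
C is a condominium assessment lien and takes priority over every other lien.
Among the remaining liens, by effective date: E (February 2, 2014), A (March 20, 2014), D (March 28, 2014), B (June 7, 2014), F (November 13, 2014).
E would otherwise be senior to F, so under the subordination agreement E and F exchange positions.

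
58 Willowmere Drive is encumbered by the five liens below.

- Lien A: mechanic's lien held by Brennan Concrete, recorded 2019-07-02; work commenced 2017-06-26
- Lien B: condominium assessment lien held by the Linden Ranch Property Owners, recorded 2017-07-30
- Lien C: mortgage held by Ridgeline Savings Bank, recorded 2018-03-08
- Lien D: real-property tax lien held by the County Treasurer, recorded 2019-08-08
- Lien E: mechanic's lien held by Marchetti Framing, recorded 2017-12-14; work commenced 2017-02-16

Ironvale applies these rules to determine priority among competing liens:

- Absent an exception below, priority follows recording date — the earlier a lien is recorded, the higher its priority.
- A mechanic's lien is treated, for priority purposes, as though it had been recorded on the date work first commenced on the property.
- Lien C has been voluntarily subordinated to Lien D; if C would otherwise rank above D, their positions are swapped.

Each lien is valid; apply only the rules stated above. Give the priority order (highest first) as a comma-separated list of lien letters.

E, A, B, D, C

First, effective dates: A's effective date is 2017-06-26, when work began; E relates back to 2017-02-16 (work commenced).
Sorted by effective date: E (2017-02-16), A (2017-06-26), B (2017-07-30), C (2018-03-08), D (2019-08-08).
C would otherwise be senior to D, so under the subordination agreement C and D exchange positions.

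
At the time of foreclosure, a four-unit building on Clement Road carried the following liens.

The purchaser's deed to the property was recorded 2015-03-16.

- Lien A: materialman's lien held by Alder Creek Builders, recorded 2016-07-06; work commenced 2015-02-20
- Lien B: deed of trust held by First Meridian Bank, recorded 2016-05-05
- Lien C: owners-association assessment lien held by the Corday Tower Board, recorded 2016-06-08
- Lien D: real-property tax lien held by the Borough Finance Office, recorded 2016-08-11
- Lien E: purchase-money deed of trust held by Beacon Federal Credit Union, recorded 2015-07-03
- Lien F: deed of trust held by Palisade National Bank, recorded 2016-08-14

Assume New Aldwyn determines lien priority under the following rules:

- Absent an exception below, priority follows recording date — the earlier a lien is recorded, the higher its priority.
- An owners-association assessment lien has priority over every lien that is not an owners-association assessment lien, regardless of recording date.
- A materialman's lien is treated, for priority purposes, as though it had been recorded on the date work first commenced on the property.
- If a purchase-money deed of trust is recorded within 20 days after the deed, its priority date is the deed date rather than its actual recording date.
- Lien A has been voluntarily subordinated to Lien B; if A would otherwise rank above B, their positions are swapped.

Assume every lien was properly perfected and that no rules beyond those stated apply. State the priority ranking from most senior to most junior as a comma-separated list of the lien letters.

First, effective dates: A relates back to 2015-02-20 (work commenced); E missed the 20-day window (109 days after the deed), so its recording date stands.
C is an owners-association assessment lien, so it outranks all other liens regardless of date.
The other liens, earliest effective date first: A (2015-02-20), E (2015-07-03), B (2016-05-05), D (2016-08-11), F (2016-08-14).
Because A would otherwise rank above B, the subordination swaps them.

C, B, E, A, D, F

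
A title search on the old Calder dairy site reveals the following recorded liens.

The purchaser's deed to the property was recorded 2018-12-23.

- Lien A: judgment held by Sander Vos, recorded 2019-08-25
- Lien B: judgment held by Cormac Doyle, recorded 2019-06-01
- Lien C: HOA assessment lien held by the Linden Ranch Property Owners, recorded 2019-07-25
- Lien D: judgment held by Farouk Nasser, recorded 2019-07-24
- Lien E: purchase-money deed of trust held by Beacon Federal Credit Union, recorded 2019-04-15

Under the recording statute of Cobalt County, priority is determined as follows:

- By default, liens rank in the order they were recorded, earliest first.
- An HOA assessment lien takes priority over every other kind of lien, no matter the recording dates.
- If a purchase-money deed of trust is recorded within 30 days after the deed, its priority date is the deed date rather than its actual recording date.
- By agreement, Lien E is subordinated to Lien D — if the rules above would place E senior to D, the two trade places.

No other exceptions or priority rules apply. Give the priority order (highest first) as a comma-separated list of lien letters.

C, D, B, E, A

First, effective dates: E was recorded 113 days after the deed — beyond 30 days — so no relation-back applies.
C is an HOA assessment lien and takes priority over every other lien.
Remaining liens by effective date: E (2019-04-15), B (2019-06-01), D (2019-07-24), A (2019-08-25).
Because E would otherwise rank above D, the subordination swaps them.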